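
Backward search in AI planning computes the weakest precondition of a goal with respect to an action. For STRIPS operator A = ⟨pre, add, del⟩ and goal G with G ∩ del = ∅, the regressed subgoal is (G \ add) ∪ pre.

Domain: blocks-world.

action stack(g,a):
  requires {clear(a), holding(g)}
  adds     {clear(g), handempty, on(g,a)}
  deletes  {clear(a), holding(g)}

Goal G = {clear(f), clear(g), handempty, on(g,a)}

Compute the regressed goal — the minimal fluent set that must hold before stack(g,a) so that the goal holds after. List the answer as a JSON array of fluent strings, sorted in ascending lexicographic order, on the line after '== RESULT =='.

Compute (G \ add) ∪ pre:
  G ∩ del = {}  (empty — regression defined)
  G \ add = {clear(f), clear(g), handempty, on(g,a)} \ {clear(g), handempty, on(g,a)} = {clear(f)}
  ∪ pre   = {clear(f)} ∪ {clear(a), holding(g)}
          = {clear(a), clear(f), holding(g)}

== RESULT ==
["clear(a)", "clear(f)", "holding(g)"]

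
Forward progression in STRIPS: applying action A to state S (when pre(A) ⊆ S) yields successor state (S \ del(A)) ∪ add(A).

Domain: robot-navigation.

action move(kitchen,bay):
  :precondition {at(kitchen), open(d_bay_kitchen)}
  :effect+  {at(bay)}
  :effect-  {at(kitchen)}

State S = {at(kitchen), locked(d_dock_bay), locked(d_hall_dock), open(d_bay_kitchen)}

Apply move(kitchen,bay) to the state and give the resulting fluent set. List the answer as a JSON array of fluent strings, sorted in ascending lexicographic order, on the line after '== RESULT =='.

Progress:
  pre ⊆ S: {at(kitchen), open(d_bay_kitchen)} ⊆ S  — applicable
  S \ del = {locked(d_dock_bay), locked(d_hall_dock), open(d_bay_kitchen)}
  ∪ add   = {at(bay), locked(d_dock_bay), locked(d_hall_dock), open(d_bay_kitchen)}

== RESULT ==
["at(bay)", "locked(d_dock_bay)", "locked(d_hall_dock)", "open(d_bay_kitchen)"]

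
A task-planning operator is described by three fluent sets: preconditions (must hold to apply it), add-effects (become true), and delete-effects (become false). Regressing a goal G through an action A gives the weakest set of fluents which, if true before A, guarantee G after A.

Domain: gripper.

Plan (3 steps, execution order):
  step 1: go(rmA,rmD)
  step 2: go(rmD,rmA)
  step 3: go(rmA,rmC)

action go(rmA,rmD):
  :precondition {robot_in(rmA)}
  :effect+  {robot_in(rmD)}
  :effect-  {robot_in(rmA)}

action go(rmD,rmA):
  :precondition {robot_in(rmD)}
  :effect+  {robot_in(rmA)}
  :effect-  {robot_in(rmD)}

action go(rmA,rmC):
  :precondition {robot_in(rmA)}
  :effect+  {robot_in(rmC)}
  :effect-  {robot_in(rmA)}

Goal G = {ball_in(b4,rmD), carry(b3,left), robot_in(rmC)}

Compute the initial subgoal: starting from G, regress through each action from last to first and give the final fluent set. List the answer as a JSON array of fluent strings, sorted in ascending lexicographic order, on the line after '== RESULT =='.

Regress step by step:
  through step 3 (go(rmA,rmC)): drop {robot_in(rmC)}, keep {ball_in(b4,rmD), carry(b3,left)}, require {robot_in(rmA)}
    → {ball_in(b4,rmD), carry(b3,left), robot_in(rmA)}
  through step 2 (go(rmD,rmA)): drop {robot_in(rmA)}, keep {ball_in(b4,rmD), carry(b3,left)}, require {robot_in(rmD)}
    → {ball_in(b4,rmD), carry(b3,left), robot_in(rmD)}
  through step 1 (go(rmA,rmD)): drop {robot_in(rmD)}, keep {ball_in(b4,rmD), carry(b3,left)}, require {robot_in(rmA)}
    → {ball_in(b4,rmD), carry(b3,left), robot_in(rmA)}

== RESULT ==
["ball_in(b4,rmD)", "carry(b3,left)", "robot_in(rmA)"]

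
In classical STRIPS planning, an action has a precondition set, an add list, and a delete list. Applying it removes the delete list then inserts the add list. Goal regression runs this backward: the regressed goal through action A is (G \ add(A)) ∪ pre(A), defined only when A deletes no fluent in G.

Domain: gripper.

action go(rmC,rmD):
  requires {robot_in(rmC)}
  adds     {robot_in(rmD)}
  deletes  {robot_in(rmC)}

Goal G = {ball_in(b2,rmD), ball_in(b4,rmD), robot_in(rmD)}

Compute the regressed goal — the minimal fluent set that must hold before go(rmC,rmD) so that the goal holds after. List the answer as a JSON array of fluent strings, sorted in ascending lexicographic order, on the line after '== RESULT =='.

Compute (G \ add) ∪ pre:
  G ∩ del = {}  (empty — regression defined)
  G \ add = {ball_in(b2,rmD), ball_in(b4,rmD), robot_in(rmD)} \ {robot_in(rmD)} = {ball_in(b2,rmD), ball_in(b4,rmD)}
  ∪ pre   = {ball_in(b2,rmD), ball_in(b4,rmD)} ∪ {robot_in(rmC)}
          = {ball_in(b2,rmD), ball_in(b4,rmD), robot_in(rmC)}

== RESULT ==
["ball_in(b2,rmD)", "ball_in(b4,rmD)", "robot_in(rmC)"]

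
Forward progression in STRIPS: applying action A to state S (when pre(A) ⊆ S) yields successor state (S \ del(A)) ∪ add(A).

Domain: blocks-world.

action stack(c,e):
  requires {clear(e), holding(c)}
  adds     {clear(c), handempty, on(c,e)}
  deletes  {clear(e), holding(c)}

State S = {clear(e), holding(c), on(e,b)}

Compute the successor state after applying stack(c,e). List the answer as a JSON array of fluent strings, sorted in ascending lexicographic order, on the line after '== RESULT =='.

Progress:
  pre ⊆ S: {clear(e), holding(c)} ⊆ S  — applicable
  S \ del = {on(e,b)}
  ∪ add   = {clear(c), handempty, on(c,e), on(e,b)}

== RESULT ==
["clear(c)", "handempty", "on(c,e)", "on(e,b)"]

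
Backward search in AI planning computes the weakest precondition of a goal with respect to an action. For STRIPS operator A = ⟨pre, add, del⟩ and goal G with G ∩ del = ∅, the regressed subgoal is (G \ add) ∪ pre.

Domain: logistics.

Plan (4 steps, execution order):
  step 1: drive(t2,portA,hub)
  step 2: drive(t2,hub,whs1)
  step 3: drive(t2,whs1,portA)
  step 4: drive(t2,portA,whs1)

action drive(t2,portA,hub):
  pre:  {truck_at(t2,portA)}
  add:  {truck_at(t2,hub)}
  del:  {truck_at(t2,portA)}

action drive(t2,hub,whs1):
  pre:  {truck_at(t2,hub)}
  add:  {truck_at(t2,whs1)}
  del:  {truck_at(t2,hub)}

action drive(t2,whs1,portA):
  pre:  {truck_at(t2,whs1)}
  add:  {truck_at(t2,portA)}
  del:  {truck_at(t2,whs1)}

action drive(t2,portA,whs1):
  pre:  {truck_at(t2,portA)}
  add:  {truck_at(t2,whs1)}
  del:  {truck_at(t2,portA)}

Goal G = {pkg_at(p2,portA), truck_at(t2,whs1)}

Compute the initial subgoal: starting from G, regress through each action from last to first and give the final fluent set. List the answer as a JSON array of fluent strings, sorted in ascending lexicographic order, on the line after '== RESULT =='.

Work backward from the goal:
  through step 4 (drive(t2,portA,whs1)): drop {truck_at(t2,whs1)}, keep {pkg_at(p2,portA)}, require {truck_at(t2,portA)}
    → {pkg_at(p2,portA), truck_at(t2,portA)}
  through step 3 (drive(t2,whs1,portA)): drop {truck_at(t2,portA)}, keep {pkg_at(p2,portA)}, require {truck_at(t2,whs1)}
    → {pkg_at(p2,portA), truck_at(t2,whs1)}
  through step 2 (drive(t2,hub,whs1)): drop {truck_at(t2,whs1)}, keep {pkg_at(p2,portA)}, require {truck_at(t2,hub)}
    → {pkg_at(p2,portA), truck_at(t2,hub)}
  through step 1 (drive(t2,portA,hub)): drop {truck_at(t2,hub)}, keep {pkg_at(p2,portA)}, require {truck_at(t2,portA)}
    → {pkg_at(p2,portA), truck_at(t2,portA)}

== RESULT ==
["pkg_at(p2,portA)", "truck_at(t2,portA)"]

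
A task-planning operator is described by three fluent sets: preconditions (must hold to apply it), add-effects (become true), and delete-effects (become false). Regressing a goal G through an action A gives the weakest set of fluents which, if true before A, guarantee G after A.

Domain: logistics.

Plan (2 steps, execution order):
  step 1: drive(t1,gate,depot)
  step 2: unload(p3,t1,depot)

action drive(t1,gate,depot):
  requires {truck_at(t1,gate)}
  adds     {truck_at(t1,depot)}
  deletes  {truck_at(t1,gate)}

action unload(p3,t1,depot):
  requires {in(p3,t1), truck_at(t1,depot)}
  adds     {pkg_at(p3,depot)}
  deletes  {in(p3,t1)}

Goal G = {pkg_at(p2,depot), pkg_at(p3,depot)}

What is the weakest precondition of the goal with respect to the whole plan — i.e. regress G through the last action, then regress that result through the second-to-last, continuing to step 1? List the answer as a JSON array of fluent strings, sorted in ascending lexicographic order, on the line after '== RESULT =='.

Work backward from the goal:
  through step 2 (unload(p3,t1,depot)): drop {pkg_at(p3,depot)}, keep {pkg_at(p2,depot)}, require {in(p3,t1), truck_at(t1,depot)}
    → {in(p3,t1), pkg_at(p2,depot), truck_at(t1,depot)}
  through step 1 (drive(t1,gate,depot)): drop {truck_at(t1,depot)}, keep {in(p3,t1), pkg_at(p2,depot)}, require {truck_at(t1,gate)}
    → {in(p3,t1), pkg_at(p2,depot), truck_at(t1,gate)}

== RESULT ==
["in(p3,t1)", "pkg_at(p2,depot)", "truck_at(t1,gate)"]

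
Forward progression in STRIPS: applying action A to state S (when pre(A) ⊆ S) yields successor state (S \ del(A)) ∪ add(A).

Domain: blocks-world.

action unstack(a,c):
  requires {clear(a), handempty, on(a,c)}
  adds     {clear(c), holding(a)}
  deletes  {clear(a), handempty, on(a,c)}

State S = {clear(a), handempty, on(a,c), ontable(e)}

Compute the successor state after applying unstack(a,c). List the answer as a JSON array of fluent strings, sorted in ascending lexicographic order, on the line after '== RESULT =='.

Compute (S \ del) ∪ add:
  pre ⊆ S: {clear(a), handempty, on(a,c)} ⊆ S  — applicable
  S \ del = {ontable(e)}
  ∪ add   = {clear(c), holding(a), ontable(e)}

== RESULT ==
["clear(c)", "holding(a)", "ontable(e)"]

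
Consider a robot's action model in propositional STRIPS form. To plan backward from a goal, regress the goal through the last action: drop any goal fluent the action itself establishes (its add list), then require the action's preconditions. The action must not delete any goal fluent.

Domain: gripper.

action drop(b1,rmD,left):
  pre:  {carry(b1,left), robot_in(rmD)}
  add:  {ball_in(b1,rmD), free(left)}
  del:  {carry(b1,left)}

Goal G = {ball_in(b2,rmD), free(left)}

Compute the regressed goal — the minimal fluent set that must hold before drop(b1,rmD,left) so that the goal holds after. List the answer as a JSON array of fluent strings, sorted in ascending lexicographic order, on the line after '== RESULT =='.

Compute (G \ add) ∪ pre:
  G ∩ del = {}  (empty — regression defined)
  G \ add = {ball_in(b2,rmD), free(left)} \ {ball_in(b1,rmD), free(left)} = {ball_in(b2,rmD)}
  ∪ pre   = {ball_in(b2,rmD)} ∪ {carry(b1,left), robot_in(rmD)}
          = {ball_in(b2,rmD), carry(b1,left), robot_in(rmD)}

== RESULT ==
["ball_in(b2,rmD)", "carry(b1,left)", "robot_in(rmD)"]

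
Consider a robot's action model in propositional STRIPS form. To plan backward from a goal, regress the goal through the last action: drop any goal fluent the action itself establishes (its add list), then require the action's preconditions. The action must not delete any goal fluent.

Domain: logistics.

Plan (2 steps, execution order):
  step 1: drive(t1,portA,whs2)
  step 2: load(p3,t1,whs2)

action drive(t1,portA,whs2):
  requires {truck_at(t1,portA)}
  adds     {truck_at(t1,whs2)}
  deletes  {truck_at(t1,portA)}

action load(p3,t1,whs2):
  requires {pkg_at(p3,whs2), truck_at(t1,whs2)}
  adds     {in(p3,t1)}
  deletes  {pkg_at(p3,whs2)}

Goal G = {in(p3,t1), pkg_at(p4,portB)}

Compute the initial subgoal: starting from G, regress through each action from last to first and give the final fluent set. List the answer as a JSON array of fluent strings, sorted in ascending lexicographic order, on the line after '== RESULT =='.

Regress step by step:
  through step 2 (load(p3,t1,whs2)): drop {in(p3,t1)}, keep {pkg_at(p4,portB)}, require {pkg_at(p3,whs2), truck_at(t1,whs2)}
    → {pkg_at(p3,whs2), pkg_at(p4,portB), truck_at(t1,whs2)}
  through step 1 (drive(t1,portA,whs2)): drop {truck_at(t1,whs2)}, keep {pkg_at(p3,whs2), pkg_at(p4,portB)}, require {truck_at(t1,portA)}
    → {pkg_at(p3,whs2), pkg_at(p4,portB), truck_at(t1,portA)}

== RESULT ==
["pkg_at(p3,whs2)", "pkg_at(p4,portB)", "truck_at(t1,portA)"]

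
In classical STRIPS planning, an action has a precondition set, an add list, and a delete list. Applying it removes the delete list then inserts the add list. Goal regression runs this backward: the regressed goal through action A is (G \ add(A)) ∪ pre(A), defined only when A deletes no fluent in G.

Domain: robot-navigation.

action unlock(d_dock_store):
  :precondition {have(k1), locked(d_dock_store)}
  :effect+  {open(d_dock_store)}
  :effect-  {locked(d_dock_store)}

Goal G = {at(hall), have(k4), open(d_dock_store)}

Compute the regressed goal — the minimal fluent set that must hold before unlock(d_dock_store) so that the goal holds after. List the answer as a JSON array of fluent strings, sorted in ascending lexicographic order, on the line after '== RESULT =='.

Regress:
  G ∩ del = {}  (empty — regression defined)
  G \ add = {at(hall), have(k4), open(d_dock_store)} \ {open(d_dock_store)} = {at(hall), have(k4)}
  ∪ pre   = {at(hall), have(k4)} ∪ {have(k1), locked(d_dock_store)}
          = {at(hall), have(k1), have(k4), locked(d_dock_store)}

== RESULT ==
["at(hall)", "have(k1)", "have(k4)", "locked(d_dock_store)"]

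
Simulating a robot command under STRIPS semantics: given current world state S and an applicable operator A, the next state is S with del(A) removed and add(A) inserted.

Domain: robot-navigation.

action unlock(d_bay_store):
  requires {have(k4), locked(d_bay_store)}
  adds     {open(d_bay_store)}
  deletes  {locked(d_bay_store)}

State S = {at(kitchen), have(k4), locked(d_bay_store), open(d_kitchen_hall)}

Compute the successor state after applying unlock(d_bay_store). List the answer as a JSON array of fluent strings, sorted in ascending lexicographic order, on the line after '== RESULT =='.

Compute (S \ del) ∪ add:
  pre ⊆ S: {have(k4), locked(d_bay_store)} ⊆ S  — applicable
  S \ del = {at(kitchen), have(k4), open(d_kitchen_hall)}
  ∪ add   = {at(kitchen), have(k4), open(d_bay_store), open(d_kitchen_hall)}

== RESULT ==
["at(kitchen)", "have(k4)", "open(d_bay_store)", "open(d_kitchen_hall)"]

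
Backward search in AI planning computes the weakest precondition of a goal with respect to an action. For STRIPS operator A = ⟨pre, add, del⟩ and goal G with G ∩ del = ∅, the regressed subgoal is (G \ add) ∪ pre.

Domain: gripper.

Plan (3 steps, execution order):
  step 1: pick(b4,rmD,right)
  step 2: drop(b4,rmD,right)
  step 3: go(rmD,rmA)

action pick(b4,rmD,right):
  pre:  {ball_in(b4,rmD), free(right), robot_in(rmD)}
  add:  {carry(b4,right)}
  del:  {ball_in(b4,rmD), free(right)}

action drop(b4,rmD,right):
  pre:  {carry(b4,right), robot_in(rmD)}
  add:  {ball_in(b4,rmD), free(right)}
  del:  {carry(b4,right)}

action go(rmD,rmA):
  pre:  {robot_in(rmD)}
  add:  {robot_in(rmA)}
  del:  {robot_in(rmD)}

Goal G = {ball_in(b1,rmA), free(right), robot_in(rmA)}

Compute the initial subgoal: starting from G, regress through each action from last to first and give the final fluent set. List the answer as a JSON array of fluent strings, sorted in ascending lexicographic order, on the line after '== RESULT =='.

Regress step by step:
  through step 3 (go(rmD,rmA)): drop {robot_in(rmA)}, keep {ball_in(b1,rmA), free(right)}, require {robot_in(rmD)}
    → {ball_in(b1,rmA), free(right), robot_in(rmD)}
  through step 2 (drop(b4,rmD,right)): drop {free(right)}, keep {ball_in(b1,rmA), robot_in(rmD)}, require {carry(b4,right), robot_in(rmD)}
    → {ball_in(b1,rmA), carry(b4,right), robot_in(rmD)}
  through step 1 (pick(b4,rmD,right)): drop {carry(b4,right)}, keep {ball_in(b1,rmA), robot_in(rmD)}, require {ball_in(b4,rmD), free(right), robot_in(rmD)}
    → {ball_in(b1,rmA), ball_in(b4,rmD), free(right), robot_in(rmD)}

== RESULT ==
["ball_in(b1,rmA)", "ball_in(b4,rmD)", "free(right)", "robot_in(rmD)"]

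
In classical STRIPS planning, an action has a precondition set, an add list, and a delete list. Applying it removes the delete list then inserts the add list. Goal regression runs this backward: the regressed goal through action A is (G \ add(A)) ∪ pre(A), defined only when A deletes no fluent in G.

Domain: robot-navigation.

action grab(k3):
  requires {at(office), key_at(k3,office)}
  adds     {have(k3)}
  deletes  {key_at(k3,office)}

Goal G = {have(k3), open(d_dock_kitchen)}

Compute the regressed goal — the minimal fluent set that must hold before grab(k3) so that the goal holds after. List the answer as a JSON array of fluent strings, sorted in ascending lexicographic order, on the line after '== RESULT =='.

Compute (G \ add) ∪ pre:
  G ∩ del = {}  (empty — regression defined)
  G \ add = {have(k3), open(d_dock_kitchen)} \ {have(k3)} = {open(d_dock_kitchen)}
  ∪ pre   = {open(d_dock_kitchen)} ∪ {at(office), key_at(k3,office)}
          = {at(office), key_at(k3,office), open(d_dock_kitchen)}

== RESULT ==
["at(office)", "key_at(k3,office)", "open(d_dock_kitchen)"]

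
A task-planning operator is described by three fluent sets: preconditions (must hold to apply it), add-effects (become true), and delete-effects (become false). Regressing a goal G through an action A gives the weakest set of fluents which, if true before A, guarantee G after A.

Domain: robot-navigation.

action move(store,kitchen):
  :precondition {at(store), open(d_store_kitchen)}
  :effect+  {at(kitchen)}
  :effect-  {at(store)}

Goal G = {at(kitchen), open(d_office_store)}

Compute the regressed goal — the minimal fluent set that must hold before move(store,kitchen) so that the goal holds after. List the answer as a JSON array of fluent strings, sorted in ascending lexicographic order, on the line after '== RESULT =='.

Regress:
  G ∩ del = {}  (empty — regression defined)
  G \ add = {at(kitchen), open(d_office_store)} \ {at(kitchen)} = {open(d_office_store)}
  ∪ pre   = {open(d_office_store)} ∪ {at(store), open(d_store_kitchen)}
          = {at(store), open(d_office_store), open(d_store_kitchen)}

== RESULT ==
["at(store)", "open(d_office_store)", "open(d_store_kitchen)"]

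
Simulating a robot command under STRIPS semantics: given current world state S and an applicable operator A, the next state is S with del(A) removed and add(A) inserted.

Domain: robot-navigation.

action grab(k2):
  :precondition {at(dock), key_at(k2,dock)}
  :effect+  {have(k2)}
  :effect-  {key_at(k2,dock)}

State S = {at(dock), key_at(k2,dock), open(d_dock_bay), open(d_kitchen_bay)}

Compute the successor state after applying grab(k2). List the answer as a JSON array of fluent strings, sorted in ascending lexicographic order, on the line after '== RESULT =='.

Compute (S \ del) ∪ add:
  pre ⊆ S: {at(dock), key_at(k2,dock)} ⊆ S  — applicable
  S \ del = {at(dock), open(d_dock_bay), open(d_kitchen_bay)}
  ∪ add   = {at(dock), have(k2), open(d_dock_bay), open(d_kitchen_bay)}

== RESULT ==
["at(dock)", "have(k2)", "open(d_dock_bay)", "open(d_kitchen_bay)"]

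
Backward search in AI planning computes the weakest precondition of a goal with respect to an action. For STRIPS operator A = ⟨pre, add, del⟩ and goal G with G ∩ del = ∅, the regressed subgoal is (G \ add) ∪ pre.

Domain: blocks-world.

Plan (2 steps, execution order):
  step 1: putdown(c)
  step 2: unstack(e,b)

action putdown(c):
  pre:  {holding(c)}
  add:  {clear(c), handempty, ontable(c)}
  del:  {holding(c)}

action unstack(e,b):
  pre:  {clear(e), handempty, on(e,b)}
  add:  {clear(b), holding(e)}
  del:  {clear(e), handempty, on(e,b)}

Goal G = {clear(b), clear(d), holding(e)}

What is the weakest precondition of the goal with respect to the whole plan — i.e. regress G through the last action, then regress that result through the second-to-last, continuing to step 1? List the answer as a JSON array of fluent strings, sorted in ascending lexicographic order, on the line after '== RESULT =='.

Regress step by step:
  through step 2 (unstack(e,b)): drop {clear(b), holding(e)}, keep {clear(d)}, require {clear(e), handempty, on(e,b)}
    → {clear(d), clear(e), handempty, on(e,b)}
  through step 1 (putdown(c)): drop {handempty}, keep {clear(d), clear(e), on(e,b)}, require {holding(c)}
    → {clear(d), clear(e), holding(c), on(e,b)}

== RESULT ==
["clear(d)", "clear(e)", "holding(c)", "on(e,b)"]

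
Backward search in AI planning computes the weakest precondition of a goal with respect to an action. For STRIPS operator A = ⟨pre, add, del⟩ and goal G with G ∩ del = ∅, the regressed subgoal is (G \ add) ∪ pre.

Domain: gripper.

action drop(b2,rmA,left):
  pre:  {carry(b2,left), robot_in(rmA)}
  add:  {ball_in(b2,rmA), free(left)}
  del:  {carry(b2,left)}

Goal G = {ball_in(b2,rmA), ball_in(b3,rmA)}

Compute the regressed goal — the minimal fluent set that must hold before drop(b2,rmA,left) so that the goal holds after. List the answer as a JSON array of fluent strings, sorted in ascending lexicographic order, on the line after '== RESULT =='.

Regress:
  G ∩ del = {}  (empty — regression defined)
  G \ add = {ball_in(b2,rmA), ball_in(b3,rmA)} \ {ball_in(b2,rmA), free(left)} = {ball_in(b3,rmA)}
  ∪ pre   = {ball_in(b3,rmA)} ∪ {carry(b2,left), robot_in(rmA)}
          = {ball_in(b3,rmA), carry(b2,left), robot_in(rmA)}

== RESULT ==
["ball_in(b3,rmA)", "carry(b2,left)", "robot_in(rmA)"]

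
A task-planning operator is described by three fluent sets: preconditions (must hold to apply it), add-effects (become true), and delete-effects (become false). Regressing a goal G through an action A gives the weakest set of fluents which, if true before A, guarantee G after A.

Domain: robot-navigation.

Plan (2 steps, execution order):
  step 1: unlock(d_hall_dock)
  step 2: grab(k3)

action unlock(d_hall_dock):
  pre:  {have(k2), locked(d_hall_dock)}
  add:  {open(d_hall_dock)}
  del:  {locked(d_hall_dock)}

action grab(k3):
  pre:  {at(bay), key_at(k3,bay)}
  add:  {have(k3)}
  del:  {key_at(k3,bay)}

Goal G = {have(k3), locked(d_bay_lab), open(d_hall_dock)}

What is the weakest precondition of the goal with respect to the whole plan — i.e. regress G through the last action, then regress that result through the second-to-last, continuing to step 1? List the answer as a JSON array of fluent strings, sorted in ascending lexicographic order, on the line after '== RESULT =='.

Work backward from the goal:
  through step 2 (grab(k3)): drop {have(k3)}, keep {locked(d_bay_lab), open(d_hall_dock)}, require {at(bay), key_at(k3,bay)}
    → {at(bay), key_at(k3,bay), locked(d_bay_lab), open(d_hall_dock)}
  through step 1 (unlock(d_hall_dock)): drop {open(d_hall_dock)}, keep {at(bay), key_at(k3,bay), locked(d_bay_lab)}, require {have(k2), locked(d_hall_dock)}
    → {at(bay), have(k2), key_at(k3,bay), locked(d_bay_lab), locked(d_hall_dock)}

== RESULT ==
["at(bay)", "have(k2)", "key_at(k3,bay)", "locked(d_bay_lab)", "locked(d_hall_dock)"]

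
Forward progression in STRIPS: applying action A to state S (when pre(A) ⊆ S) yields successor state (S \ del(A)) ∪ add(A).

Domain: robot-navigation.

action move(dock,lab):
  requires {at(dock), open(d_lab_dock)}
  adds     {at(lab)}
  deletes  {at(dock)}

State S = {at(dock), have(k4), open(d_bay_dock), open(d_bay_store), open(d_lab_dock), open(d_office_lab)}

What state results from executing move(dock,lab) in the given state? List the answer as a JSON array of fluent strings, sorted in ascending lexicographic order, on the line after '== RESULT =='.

Progress:
  pre ⊆ S: {at(dock), open(d_lab_dock)} ⊆ S  — applicable
  S \ del = {have(k4), open(d_bay_dock), open(d_bay_store), open(d_lab_dock), open(d_office_lab)}
  ∪ add   = {at(lab), have(k4), open(d_bay_dock), open(d_bay_store), open(d_lab_dock), open(d_office_lab)}

== RESULT ==
["at(lab)", "have(k4)", "open(d_bay_dock)", "open(d_bay_store)", "open(d_lab_dock)", "open(d_office_lab)"]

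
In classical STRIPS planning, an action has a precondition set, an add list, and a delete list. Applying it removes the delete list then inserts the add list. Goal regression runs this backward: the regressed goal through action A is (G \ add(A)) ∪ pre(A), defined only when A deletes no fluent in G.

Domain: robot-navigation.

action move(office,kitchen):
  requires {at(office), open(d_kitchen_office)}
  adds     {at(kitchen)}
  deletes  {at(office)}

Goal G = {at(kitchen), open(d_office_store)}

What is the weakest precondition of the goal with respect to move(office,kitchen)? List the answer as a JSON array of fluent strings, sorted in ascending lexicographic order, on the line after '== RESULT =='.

Regress:
  G ∩ del = {}  (empty — regression defined)
  G \ add = {at(kitchen), open(d_office_store)} \ {at(kitchen)} = {open(d_office_store)}
  ∪ pre   = {open(d_office_store)} ∪ {at(office), open(d_kitchen_office)}
          = {at(office), open(d_kitchen_office), open(d_office_store)}

== RESULT ==
["at(office)", "open(d_kitchen_office)", "open(d_office_store)"]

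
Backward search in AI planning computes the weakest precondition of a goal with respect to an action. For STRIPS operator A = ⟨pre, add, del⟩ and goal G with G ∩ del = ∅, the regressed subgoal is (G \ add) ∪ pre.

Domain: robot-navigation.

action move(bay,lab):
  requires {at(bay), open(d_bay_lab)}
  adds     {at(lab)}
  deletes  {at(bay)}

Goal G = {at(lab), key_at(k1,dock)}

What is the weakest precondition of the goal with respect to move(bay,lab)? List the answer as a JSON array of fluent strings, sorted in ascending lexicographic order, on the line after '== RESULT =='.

Regress:
  G ∩ del = {}  (empty — regression defined)
  G \ add = {at(lab), key_at(k1,dock)} \ {at(lab)} = {key_at(k1,dock)}
  ∪ pre   = {key_at(k1,dock)} ∪ {at(bay), open(d_bay_lab)}
          = {at(bay), key_at(k1,dock), open(d_bay_lab)}

== RESULT ==
["at(bay)", "key_at(k1,dock)", "open(d_bay_lab)"]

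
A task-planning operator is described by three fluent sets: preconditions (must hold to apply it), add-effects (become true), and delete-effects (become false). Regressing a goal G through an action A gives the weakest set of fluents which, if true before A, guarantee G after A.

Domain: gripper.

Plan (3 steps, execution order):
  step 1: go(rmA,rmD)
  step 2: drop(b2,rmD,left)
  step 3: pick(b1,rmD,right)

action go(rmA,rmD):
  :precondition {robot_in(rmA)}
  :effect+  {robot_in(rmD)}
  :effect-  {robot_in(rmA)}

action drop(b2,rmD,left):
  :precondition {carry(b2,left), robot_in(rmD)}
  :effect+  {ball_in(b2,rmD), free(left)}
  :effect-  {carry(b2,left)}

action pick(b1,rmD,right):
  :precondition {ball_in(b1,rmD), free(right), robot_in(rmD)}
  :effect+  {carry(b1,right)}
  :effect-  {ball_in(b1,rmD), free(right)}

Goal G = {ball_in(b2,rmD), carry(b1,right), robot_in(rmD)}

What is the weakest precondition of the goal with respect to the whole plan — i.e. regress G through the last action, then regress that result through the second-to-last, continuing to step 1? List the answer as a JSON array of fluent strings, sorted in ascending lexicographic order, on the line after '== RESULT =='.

Work backward from the goal:
  through step 3 (pick(b1,rmD,right)): drop {carry(b1,right)}, keep {ball_in(b2,rmD), robot_in(rmD)}, require {ball_in(b1,rmD), free(right), robot_in(rmD)}
    → {ball_in(b1,rmD), ball_in(b2,rmD), free(right), robot_in(rmD)}
  through step 2 (drop(b2,rmD,left)): drop {ball_in(b2,rmD)}, keep {ball_in(b1,rmD), free(right), robot_in(rmD)}, require {carry(b2,left), robot_in(rmD)}
    → {ball_in(b1,rmD), carry(b2,left), free(right), robot_in(rmD)}
  through step 1 (go(rmA,rmD)): drop {robot_in(rmD)}, keep {ball_in(b1,rmD), carry(b2,left), free(right)}, require {robot_in(rmA)}
    → {ball_in(b1,rmD), carry(b2,left), free(right), robot_in(rmA)}

== RESULT ==
["ball_in(b1,rmD)", "carry(b2,left)", "free(right)", "robot_in(rmA)"]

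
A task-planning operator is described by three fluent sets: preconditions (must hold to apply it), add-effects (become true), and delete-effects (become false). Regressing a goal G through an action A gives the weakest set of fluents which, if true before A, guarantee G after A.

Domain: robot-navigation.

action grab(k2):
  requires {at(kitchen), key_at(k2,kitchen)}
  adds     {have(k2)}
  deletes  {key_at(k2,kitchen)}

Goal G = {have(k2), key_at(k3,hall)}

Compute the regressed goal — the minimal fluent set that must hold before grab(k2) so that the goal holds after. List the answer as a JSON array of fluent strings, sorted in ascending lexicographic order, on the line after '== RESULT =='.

Regress:
  G ∩ del = {}  (empty — regression defined)
  G \ add = {have(k2), key_at(k3,hall)} \ {have(k2)} = {key_at(k3,hall)}
  ∪ pre   = {key_at(k3,hall)} ∪ {at(kitchen), key_at(k2,kitchen)}
          = {at(kitchen), key_at(k2,kitchen), key_at(k3,hall)}

== RESULT ==
["at(kitchen)", "key_at(k2,kitchen)", "key_at(k3,hall)"]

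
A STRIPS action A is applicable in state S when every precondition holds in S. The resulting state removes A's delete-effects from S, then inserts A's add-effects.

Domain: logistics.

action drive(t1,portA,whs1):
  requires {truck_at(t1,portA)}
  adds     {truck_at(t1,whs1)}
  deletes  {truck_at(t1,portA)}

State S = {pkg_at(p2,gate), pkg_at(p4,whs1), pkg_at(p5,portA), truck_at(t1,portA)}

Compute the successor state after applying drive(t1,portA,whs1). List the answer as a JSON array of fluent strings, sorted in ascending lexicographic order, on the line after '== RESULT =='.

Progress:
  pre ⊆ S: {truck_at(t1,portA)} ⊆ S  — applicable
  S \ del = {pkg_at(p2,gate), pkg_at(p4,whs1), pkg_at(p5,portA)}
  ∪ add   = {pkg_at(p2,gate), pkg_at(p4,whs1), pkg_at(p5,portA), truck_at(t1,whs1)}

== RESULT ==
["pkg_at(p2,gate)", "pkg_at(p4,whs1)", "pkg_at(p5,portA)", "truck_at(t1,whs1)"]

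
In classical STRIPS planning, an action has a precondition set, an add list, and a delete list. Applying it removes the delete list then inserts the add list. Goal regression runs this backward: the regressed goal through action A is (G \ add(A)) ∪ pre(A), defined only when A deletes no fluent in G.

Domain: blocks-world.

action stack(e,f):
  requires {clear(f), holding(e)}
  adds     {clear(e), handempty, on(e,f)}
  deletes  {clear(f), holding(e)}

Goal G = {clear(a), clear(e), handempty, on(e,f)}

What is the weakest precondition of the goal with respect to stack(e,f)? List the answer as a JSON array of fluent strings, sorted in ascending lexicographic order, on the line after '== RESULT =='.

Compute (G \ add) ∪ pre:
  G ∩ del = {}  (empty — regression defined)
  G \ add = {clear(a), clear(e), handempty, on(e,f)} \ {clear(e), handempty, on(e,f)} = {clear(a)}
  ∪ pre   = {clear(a)} ∪ {clear(f), holding(e)}
          = {clear(a), clear(f), holding(e)}

== RESULT ==
["clear(a)", "clear(f)", "holding(e)"]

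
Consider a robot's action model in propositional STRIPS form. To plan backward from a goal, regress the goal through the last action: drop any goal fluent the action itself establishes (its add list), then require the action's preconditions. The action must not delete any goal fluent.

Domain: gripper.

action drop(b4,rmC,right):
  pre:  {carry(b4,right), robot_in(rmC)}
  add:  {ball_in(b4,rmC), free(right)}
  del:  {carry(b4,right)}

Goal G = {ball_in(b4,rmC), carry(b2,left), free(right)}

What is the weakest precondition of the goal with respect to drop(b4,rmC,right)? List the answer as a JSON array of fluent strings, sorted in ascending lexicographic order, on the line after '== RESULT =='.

Compute (G \ add) ∪ pre:
  G ∩ del = {}  (empty — regression defined)
  G \ add = {ball_in(b4,rmC), carry(b2,left), free(right)} \ {ball_in(b4,rmC), free(right)} = {carry(b2,left)}
  ∪ pre   = {carry(b2,left)} ∪ {carry(b4,right), robot_in(rmC)}
          = {carry(b2,left), carry(b4,right), robot_in(rmC)}

== RESULT ==
["carry(b2,left)", "carry(b4,right)", "robot_in(rmC)"]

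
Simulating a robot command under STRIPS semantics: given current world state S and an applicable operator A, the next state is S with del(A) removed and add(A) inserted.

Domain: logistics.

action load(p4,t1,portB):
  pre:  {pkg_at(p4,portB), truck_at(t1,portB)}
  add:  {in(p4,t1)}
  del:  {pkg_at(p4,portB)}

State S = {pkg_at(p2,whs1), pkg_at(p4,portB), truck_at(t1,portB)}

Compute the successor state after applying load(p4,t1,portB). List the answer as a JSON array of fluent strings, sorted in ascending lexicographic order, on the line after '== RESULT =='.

Progress:
  pre ⊆ S: {pkg_at(p4,portB), truck_at(t1,portB)} ⊆ S  — applicable
  S \ del = {pkg_at(p2,whs1), truck_at(t1,portB)}
  ∪ add   = {in(p4,t1), pkg_at(p2,whs1), truck_at(t1,portB)}

== RESULT ==
["in(p4,t1)", "pkg_at(p2,whs1)", "truck_at(t1,portB)"]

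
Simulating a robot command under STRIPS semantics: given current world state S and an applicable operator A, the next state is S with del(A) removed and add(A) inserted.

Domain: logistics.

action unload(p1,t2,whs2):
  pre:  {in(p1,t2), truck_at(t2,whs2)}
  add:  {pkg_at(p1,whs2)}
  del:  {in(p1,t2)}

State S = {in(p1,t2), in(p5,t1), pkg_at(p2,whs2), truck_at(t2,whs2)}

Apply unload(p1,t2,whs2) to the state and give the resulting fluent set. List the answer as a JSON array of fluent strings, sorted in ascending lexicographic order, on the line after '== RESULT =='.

Progress:
  pre ⊆ S: {in(p1,t2), truck_at(t2,whs2)} ⊆ S  — applicable
  S \ del = {in(p5,t1), pkg_at(p2,whs2), truck_at(t2,whs2)}
  ∪ add   = {in(p5,t1), pkg_at(p1,whs2), pkg_at(p2,whs2), truck_at(t2,whs2)}

== RESULT ==
["in(p5,t1)", "pkg_at(p1,whs2)", "pkg_at(p2,whs2)", "truck_at(t2,whs2)"]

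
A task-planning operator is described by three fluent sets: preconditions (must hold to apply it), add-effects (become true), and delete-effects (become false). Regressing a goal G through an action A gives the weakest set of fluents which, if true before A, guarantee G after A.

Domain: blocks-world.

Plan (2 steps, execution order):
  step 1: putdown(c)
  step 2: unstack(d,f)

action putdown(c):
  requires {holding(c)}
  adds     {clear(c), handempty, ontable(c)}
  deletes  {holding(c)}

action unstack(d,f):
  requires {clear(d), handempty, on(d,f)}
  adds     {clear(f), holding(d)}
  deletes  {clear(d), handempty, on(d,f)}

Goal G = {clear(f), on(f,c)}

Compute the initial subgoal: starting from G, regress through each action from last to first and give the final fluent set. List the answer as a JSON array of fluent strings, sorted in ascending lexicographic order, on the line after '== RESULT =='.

Regress step by step:
  through step 2 (unstack(d,f)): drop {clear(f)}, keep {on(f,c)}, require {clear(d), handempty, on(d,f)}
    → {clear(d), handempty, on(d,f), on(f,c)}
  through step 1 (putdown(c)): drop {handempty}, keep {clear(d), on(d,f), on(f,c)}, require {holding(c)}
    → {clear(d), holding(c), on(d,f), on(f,c)}

== RESULT ==
["clear(d)", "holding(c)", "on(d,f)", "on(f,c)"]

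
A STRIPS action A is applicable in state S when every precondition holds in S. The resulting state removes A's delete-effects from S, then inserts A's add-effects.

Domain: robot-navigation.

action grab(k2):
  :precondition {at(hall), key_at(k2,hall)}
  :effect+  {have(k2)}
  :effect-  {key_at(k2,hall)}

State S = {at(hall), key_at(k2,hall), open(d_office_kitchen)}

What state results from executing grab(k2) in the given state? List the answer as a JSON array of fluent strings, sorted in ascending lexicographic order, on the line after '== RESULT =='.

Compute (S \ del) ∪ add:
  pre ⊆ S: {at(hall), key_at(k2,hall)} ⊆ S  — applicable
  S \ del = {at(hall), open(d_office_kitchen)}
  ∪ add   = {at(hall), have(k2), open(d_office_kitchen)}

== RESULT ==
["at(hall)", "have(k2)", "open(d_office_kitchen)"]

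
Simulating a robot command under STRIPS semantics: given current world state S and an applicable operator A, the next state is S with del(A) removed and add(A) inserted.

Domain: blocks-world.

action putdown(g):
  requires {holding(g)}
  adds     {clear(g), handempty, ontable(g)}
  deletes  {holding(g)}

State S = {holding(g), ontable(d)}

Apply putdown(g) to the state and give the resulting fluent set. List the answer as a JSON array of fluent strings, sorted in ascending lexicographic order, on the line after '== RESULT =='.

Progress:
  pre ⊆ S: {holding(g)} ⊆ S  — applicable
  S \ del = {ontable(d)}
  ∪ add   = {clear(g), handempty, ontable(d), ontable(g)}

== RESULT ==
["clear(g)", "handempty", "ontable(d)", "ontable(g)"]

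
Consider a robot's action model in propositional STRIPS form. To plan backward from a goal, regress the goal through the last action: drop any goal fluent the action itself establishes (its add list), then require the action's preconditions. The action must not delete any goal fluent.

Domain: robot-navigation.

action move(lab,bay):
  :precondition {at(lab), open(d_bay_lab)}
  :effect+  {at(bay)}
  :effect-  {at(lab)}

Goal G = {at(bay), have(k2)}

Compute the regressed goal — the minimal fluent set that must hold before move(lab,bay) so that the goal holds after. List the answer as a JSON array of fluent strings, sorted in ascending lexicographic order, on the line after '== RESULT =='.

Compute (G \ add) ∪ pre:
  G ∩ del = {}  (empty — regression defined)
  G \ add = {at(bay), have(k2)} \ {at(bay)} = {have(k2)}
  ∪ pre   = {have(k2)} ∪ {at(lab), open(d_bay_lab)}
          = {at(lab), have(k2), open(d_bay_lab)}

== RESULT ==
["at(lab)", "have(k2)", "open(d_bay_lab)"]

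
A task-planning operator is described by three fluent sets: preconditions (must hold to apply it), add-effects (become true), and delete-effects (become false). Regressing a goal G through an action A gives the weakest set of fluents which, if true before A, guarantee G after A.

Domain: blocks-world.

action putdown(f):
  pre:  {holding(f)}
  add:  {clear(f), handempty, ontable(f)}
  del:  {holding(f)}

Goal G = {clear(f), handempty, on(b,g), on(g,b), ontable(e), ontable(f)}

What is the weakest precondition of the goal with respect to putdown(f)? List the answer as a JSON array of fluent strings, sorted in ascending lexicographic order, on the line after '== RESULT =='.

Compute (G \ add) ∪ pre:
  G ∩ del = {}  (empty — regression defined)
  G \ add = {clear(f), handempty, on(b,g), on(g,b), ontable(e), ontable(f)} \ {clear(f), handempty, ontable(f)} = {on(b,g), on(g,b), ontable(e)}
  ∪ pre   = {on(b,g), on(g,b), ontable(e)} ∪ {holding(f)}
          = {holding(f), on(b,g), on(g,b), ontable(e)}

== RESULT ==
["holding(f)", "on(b,g)", "on(g,b)", "ontable(e)"]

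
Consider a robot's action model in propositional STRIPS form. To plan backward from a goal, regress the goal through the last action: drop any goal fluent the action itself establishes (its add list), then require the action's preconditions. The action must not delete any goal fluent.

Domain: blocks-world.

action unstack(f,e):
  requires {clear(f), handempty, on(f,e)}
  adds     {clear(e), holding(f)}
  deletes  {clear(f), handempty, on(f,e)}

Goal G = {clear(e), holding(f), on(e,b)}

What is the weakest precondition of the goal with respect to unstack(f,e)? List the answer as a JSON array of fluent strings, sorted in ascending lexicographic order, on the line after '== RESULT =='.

Regress:
  G ∩ del = {}  (empty — regression defined)
  G \ add = {clear(e), holding(f), on(e,b)} \ {clear(e), holding(f)} = {on(e,b)}
  ∪ pre   = {on(e,b)} ∪ {clear(f), handempty, on(f,e)}
          = {clear(f), handempty, on(e,b), on(f,e)}

== RESULT ==
["clear(f)", "handempty", "on(e,b)", "on(f,e)"]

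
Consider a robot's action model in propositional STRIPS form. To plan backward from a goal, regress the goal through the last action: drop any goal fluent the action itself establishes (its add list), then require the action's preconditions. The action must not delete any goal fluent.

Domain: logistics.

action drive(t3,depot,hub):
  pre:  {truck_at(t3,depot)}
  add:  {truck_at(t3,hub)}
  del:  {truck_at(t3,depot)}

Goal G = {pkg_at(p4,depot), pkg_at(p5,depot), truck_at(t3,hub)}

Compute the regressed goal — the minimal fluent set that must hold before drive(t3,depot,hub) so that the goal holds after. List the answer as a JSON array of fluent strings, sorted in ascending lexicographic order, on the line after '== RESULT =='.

Regress:
  G ∩ del = {}  (empty — regression defined)
  G \ add = {pkg_at(p4,depot), pkg_at(p5,depot), truck_at(t3,hub)} \ {truck_at(t3,hub)} = {pkg_at(p4,depot), pkg_at(p5,depot)}
  ∪ pre   = {pkg_at(p4,depot), pkg_at(p5,depot)} ∪ {truck_at(t3,depot)}
          = {pkg_at(p4,depot), pkg_at(p5,depot), truck_at(t3,depot)}

== RESULT ==
["pkg_at(p4,depot)", "pkg_at(p5,depot)", "truck_at(t3,depot)"]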